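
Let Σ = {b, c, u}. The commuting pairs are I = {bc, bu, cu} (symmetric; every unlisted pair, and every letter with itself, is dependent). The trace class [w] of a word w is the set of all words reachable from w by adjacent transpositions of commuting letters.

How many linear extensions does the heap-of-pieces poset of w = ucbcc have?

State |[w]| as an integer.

0(u) covers ∅
1(c) covers ∅
2(b) covers ∅
3(c) covers 1:c
4(c) covers 3:c
floor of heap: 0:u, 1:c, 2:b
completions by unplaced set U, small U first (add the entries for U minus each lowest piece of U):
  |U|=1: {0}:1  {2}:1  {4}:1
  |U|=2: {0,2}:2  {0,4}:2  {2,4}:2  {3,4}:1
  |U|=3: {0,2,4}:6  {0,3,4}:3  {1,3,4}:1  {2,3,4}:3
  start at 0(u): 4
  start at 1(c): 12
  start at 2(b): 4
sum over floor = 20

20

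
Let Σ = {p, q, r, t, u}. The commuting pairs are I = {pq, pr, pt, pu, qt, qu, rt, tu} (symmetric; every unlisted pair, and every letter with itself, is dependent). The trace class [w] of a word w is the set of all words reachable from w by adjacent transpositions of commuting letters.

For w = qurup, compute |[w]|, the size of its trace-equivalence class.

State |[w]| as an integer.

drop 0:q onto floor
drop 1:u onto floor
drop 2:r onto {0:q, 1:u}
drop 3:u onto {2:r}
drop 4:p onto floor
ground layer = {0:q, 1:u, 4:p}
drop-orders for the pieces not yet dropped (sum over which currently-grounded one goes next):
  1 to go: {3} 1  {4} 1
  2 to go: {2,3} 1  {3,4} 2
  3 to go: {0,2,3} 1  {1,2,3} 1  {2,3,4} 3
  if 0:q drops first: 4 orders
  if 1:u drops first: 4 orders
  if 4:p drops first: 2 orders
heap linearizations: 10

10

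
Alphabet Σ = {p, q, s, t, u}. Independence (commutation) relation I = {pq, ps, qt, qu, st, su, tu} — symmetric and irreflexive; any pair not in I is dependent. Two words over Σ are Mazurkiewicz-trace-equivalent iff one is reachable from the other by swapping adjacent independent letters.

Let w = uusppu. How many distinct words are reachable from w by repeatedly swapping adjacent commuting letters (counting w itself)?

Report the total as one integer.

6

#0=u has no predecessor
#1=u depends on [0:u]
#2=s has no predecessor
#3=p depends on [1:u]
#4=p depends on [3:p]
#5=u depends on [4:p]
sources: [0:u, 2:s]
N(rest) = Σ N(rest − s) over sources s of rest; N(one piece) = 1:
  size 1 → [2]=1  [5]=1
  size 2 → [2,5]=2  [4,5]=1
  size 3 → [2,4,5]=3  [3,4,5]=1
  size 4 → [1,3,4,5]=1  [2,3,4,5]=4
  first=0(u) contributes 5
  first=2(s) contributes 1
|[w]| = 6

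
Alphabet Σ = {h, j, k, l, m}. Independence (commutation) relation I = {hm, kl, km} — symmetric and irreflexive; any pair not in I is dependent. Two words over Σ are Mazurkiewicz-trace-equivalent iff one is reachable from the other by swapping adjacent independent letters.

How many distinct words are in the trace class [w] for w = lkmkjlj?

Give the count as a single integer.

6

drop 0:l onto floor
drop 1:k onto floor
drop 2:m onto {0:l}
drop 3:k onto {1:k}
drop 4:j onto {2:m, 3:k}
drop 5:l onto {4:j}
drop 6:j onto {5:l}
ground layer = {0:l, 1:k}
drop-orders for the pieces not yet dropped (sum over which currently-grounded one goes next):
  1 to go: {6} 1
  2 to go: {5,6} 1
  3 to go: {4,5,6} 1
  4 to go: {2,4,5,6} 1  {3,4,5,6} 1
  5 to go: {0,2,4,5,6} 1  {1,3,4,5,6} 1  {2,3,4,5,6} 2
  if 0:l drops first: 3 orders
  if 1:k drops first: 3 orders
heap linearizations: 6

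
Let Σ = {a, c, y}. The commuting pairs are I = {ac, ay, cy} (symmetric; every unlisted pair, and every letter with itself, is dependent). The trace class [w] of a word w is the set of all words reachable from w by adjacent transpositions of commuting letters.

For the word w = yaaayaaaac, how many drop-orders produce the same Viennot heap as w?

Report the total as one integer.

360

#0=y has no predecessor
#1=a has no predecessor
#2=a depends on [1:a]
#3=a depends on [2:a]
#4=y depends on [0:y]
#5=a depends on [3:a]
#6=a depends on [5:a]
#7=a depends on [6:a]
#8=a depends on [7:a]
#9=c has no predecessor
sources: [0:y, 1:a, 9:c]
N(rest) = Σ N(rest − s) over sources s of rest; N(one piece) = 1:
  size 1 → [4]=1  [8]=1  [9]=1
  size 2 → [0,4]=1  [4,8]=2  [4,9]=2  [7,8]=1  [8,9]=2
  size 3 → [0,4,8]=3  [0,4,9]=3  [4,7,8]=3  [4,8,9]=6  [6,7,8]=1  [7,8,9]=3
  size 4 → [0,4,7,8]=6  [0,4,8,9]=12  [4,6,7,8]=4  [4,7,8,9]=12  [5,6,7,8]=1  [6,7,8,9]=4
  size 5 → [0,4,6,7,8]=10  [0,4,7,8,9]=30  [3,5,6,7,8]=1  [4,5,6,7,8]=5  [4,6,7,8,9]=20  [5,6,7,8,9]=5
  size 6 → [0,4,5,6,7,8]=15  [0,4,6,7,8,9]=60  [2,3,5,6,7,8]=1  [3,4,5,6,7,8]=6  [3,5,6,7,8,9]=6  [4,5,6,7,8,9]=30
  size 7 → [0,3,4,5,6,7,8]=21  [0,4,5,6,7,8,9]=105  [1,2,3,5,6,7,8]=1  [2,3,4,5,6,7,8]=7  [2,3,5,6,7,8,9]=7  [3,4,5,6,7,8,9]=42
  size 8 → [0,2,3,4,5,6,7,8]=28  [0,3,4,5,6,7,8,9]=168  [1,2,3,4,5,6,7,8]=8  [1,2,3,5,6,7,8,9]=8  [2,3,4,5,6,7,8,9]=56
  first=0(y) contributes 72
  first=1(a) contributes 252
  first=9(c) contributes 36
|[w]| = 360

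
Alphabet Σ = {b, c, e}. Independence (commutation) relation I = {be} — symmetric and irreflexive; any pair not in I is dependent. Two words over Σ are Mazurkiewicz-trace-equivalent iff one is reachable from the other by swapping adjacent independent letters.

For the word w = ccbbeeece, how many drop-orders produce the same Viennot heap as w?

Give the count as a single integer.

10

piece 0:c — minimal
piece 1:c rests on {0:c}
piece 2:b rests on {1:c}
piece 3:b rests on {2:b}
piece 4:e rests on {1:c}
piece 5:e rests on {4:e}
piece 6:e rests on {5:e}
piece 7:c rests on {3:b, 6:e}
piece 8:e rests on {7:c}
minimal pieces: {0:c}
ways to finish when only these pieces remain (= sum over removing one remaining piece with nothing left below it):
  1 left: {8}→1
  2 left: {7,8}→1
  3 left: {3,7,8}→1  {6,7,8}→1
  4 left: {2,3,7,8}→1  {3,6,7,8}→2  {5,6,7,8}→1
  5 left: {2,3,6,7,8}→3  {3,5,6,7,8}→3  {4,5,6,7,8}→1
  6 left: {2,3,5,6,7,8}→6  {3,4,5,6,7,8}→4
  7 left: {2,3,4,5,6,7,8}→10
  placing 0:c first → 10 extensions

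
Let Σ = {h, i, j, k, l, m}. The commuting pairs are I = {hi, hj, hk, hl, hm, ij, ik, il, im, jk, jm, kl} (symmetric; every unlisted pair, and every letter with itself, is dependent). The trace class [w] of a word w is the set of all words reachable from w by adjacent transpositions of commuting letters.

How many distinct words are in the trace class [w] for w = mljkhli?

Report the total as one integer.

0(m) covers ∅
1(l) covers 0:m
2(j) covers 1:l
3(k) covers 0:m
4(h) covers ∅
5(l) covers 2:j
6(i) covers ∅
floor of heap: 0:m, 4:h, 6:i
completions by unplaced set U, small U first (add the entries for U minus each lowest piece of U):
  |U|=1: {3}:1  {4}:1  {5}:1  {6}:1
  |U|=2: {2,5}:1  {3,4}:2  {3,5}:2  {3,6}:2  {4,5}:2  {4,6}:2  {5,6}:2
  |U|=3: {1,2,5}:1  {2,3,5}:3  {2,4,5}:3  {2,5,6}:3  {3,4,5}:6  {3,4,6}:6  {3,5,6}:6  {4,5,6}:6
  |U|=4: {1,2,3,5}:4  {1,2,4,5}:4  {1,2,5,6}:4  {2,3,4,5}:12  {2,3,5,6}:12  {2,4,5,6}:12  {3,4,5,6}:24
  |U|=5: {0,1,2,3,5}:4  {1,2,3,4,5}:20  {1,2,3,5,6}:20  {1,2,4,5,6}:20  {2,3,4,5,6}:60
  start at 0(m): 120
  start at 4(h): 24
  start at 6(i): 24
sum over floor = 168

168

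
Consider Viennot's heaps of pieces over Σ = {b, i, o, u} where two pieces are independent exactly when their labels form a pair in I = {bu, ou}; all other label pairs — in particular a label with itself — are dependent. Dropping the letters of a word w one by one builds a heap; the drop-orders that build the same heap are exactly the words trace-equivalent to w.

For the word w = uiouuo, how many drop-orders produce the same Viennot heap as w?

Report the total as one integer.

drop 0:u onto floor
drop 1:i onto {0:u}
drop 2:o onto {1:i}
drop 3:u onto {1:i}
drop 4:u onto {3:u}
drop 5:o onto {2:o}
ground layer = {0:u}
drop-orders for the pieces not yet dropped (sum over which currently-grounded one goes next):
  1 to go: {4} 1  {5} 1
  2 to go: {2,5} 1  {3,4} 1  {4,5} 2
  3 to go: {2,4,5} 3  {3,4,5} 3
  4 to go: {2,3,4,5} 6
  if 0:u drops first: 6 orders

6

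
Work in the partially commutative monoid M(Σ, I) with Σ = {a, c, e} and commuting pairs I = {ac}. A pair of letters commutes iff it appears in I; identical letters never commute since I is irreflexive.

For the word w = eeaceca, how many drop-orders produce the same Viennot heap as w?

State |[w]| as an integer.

#0=e has no predecessor
#1=e depends on [0:e]
#2=a depends on [1:e]
#3=c depends on [1:e]
#4=e depends on [2:a, 3:c]
#5=c depends on [4:e]
#6=a depends on [4:e]
sources: [0:e]
N(rest) = Σ N(rest − s) over sources s of rest; N(one piece) = 1:
  size 1 → [5]=1  [6]=1
  size 2 → [5,6]=2
  size 3 → [4,5,6]=2
  size 4 → [2,4,5,6]=2  [3,4,5,6]=2
  size 5 → [2,3,4,5,6]=4
  first=0(e) contributes 4

4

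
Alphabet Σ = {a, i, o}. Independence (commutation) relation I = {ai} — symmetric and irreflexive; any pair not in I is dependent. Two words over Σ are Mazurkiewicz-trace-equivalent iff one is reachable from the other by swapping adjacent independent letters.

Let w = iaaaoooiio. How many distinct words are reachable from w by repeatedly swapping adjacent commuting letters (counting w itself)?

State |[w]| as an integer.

4

piece 0:i — minimal
piece 1:a — minimal
piece 2:a rests on {1:a}
piece 3:a rests on {2:a}
piece 4:o rests on {0:i, 3:a}
piece 5:o rests on {4:o}
piece 6:o rests on {5:o}
piece 7:i rests on {6:o}
piece 8:i rests on {7:i}
piece 9:o rests on {8:i}
minimal pieces: {0:i, 1:a}
ways to finish when only these pieces remain (= sum over removing one remaining piece with nothing left below it):
  1 left: {9}→1
  2 left: {8,9}→1
  3 left: {7,8,9}→1
  4 left: {6,7,8,9}→1
  5 left: {5,6,7,8,9}→1
  6 left: {4,5,6,7,8,9}→1
  7 left: {0,4,5,6,7,8,9}→1  {3,4,5,6,7,8,9}→1
  8 left: {0,3,4,5,6,7,8,9}→2  {2,3,4,5,6,7,8,9}→1
  placing 0:i first → 1 extensions
  placing 1:a first → 3 extensions
total linear extensions = 4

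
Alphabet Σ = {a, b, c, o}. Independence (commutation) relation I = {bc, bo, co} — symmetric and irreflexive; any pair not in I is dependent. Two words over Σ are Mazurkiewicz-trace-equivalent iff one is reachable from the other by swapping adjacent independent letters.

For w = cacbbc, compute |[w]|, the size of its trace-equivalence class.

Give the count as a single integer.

#0=c has no predecessor
#1=a depends on [0:c]
#2=c depends on [1:a]
#3=b depends on [1:a]
#4=b depends on [3:b]
#5=c depends on [2:c]
sources: [0:c]
N(rest) = Σ N(rest − s) over sources s of rest; N(one piece) = 1:
  size 1 → [4]=1  [5]=1
  size 2 → [2,5]=1  [3,4]=1  [4,5]=2
  size 3 → [2,4,5]=3  [3,4,5]=3
  size 4 → [2,3,4,5]=6
  first=0(c) contributes 6

6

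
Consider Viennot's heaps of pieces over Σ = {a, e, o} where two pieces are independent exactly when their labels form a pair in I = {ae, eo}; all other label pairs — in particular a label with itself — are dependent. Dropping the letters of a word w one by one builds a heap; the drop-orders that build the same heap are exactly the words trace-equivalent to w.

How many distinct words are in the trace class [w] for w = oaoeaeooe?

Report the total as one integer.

84

0(o) covers ∅
1(a) covers 0:o
2(o) covers 1:a
3(e) covers ∅
4(a) covers 2:o
5(e) covers 3:e
6(o) covers 4:a
7(o) covers 6:o
8(e) covers 5:e
floor of heap: 0:o, 3:e
completions by unplaced set U, small U first (add the entries for U minus each lowest piece of U):
  |U|=1: {7}:1  {8}:1
  |U|=2: {5,8}:1  {6,7}:1  {7,8}:2
  |U|=3: {3,5,8}:1  {4,6,7}:1  {5,7,8}:3  {6,7,8}:3
  |U|=4: {2,4,6,7}:1  {3,5,7,8}:4  {4,6,7,8}:4  {5,6,7,8}:6
  |U|=5: {1,2,4,6,7}:1  {2,4,6,7,8}:5  {3,5,6,7,8}:10  {4,5,6,7,8}:10
  |U|=6: {0,1,2,4,6,7}:1  {1,2,4,6,7,8}:6  {2,4,5,6,7,8}:15  {3,4,5,6,7,8}:20
  |U|=7: {0,1,2,4,6,7,8}:7  {1,2,4,5,6,7,8}:21  {2,3,4,5,6,7,8}:35
  start at 0(o): 56
  start at 3(e): 28
sum over floor = 84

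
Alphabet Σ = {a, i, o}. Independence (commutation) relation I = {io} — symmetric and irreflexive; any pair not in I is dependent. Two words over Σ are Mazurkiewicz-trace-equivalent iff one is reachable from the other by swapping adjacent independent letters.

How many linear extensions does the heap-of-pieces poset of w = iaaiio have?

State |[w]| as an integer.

3

0(i) covers ∅
1(a) covers 0:i
2(a) covers 1:a
3(i) covers 2:a
4(i) covers 3:i
5(o) covers 2:a
floor of heap: 0:i
completions by unplaced set U, small U first (add the entries for U minus each lowest piece of U):
  |U|=1: {4}:1  {5}:1
  |U|=2: {3,4}:1  {4,5}:2
  |U|=3: {3,4,5}:3
  |U|=4: {2,3,4,5}:3
  start at 0(i): 3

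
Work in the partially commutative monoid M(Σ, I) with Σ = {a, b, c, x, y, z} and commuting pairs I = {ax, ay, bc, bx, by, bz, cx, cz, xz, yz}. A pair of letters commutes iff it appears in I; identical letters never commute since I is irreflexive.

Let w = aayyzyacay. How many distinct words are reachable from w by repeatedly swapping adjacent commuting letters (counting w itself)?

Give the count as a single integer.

70

drop 0:a onto floor
drop 1:a onto {0:a}
drop 2:y onto floor
drop 3:y onto {2:y}
drop 4:z onto {1:a}
drop 5:y onto {3:y}
drop 6:a onto {4:z}
drop 7:c onto {5:y, 6:a}
drop 8:a onto {7:c}
drop 9:y onto {7:c}
ground layer = {0:a, 2:y}
drop-orders for the pieces not yet dropped (sum over which currently-grounded one goes next):
  1 to go: {8} 1  {9} 1
  2 to go: {8,9} 2
  3 to go: {7,8,9} 2
  4 to go: {5,7,8,9} 2  {6,7,8,9} 2
  5 to go: {3,5,7,8,9} 2  {4,6,7,8,9} 2  {5,6,7,8,9} 4
  6 to go: {1,4,6,7,8,9} 2  {2,3,5,7,8,9} 2  {3,5,6,7,8,9} 6  {4,5,6,7,8,9} 6
  7 to go: {0,1,4,6,7,8,9} 2  {1,4,5,6,7,8,9} 8  {2,3,5,6,7,8,9} 8  {3,4,5,6,7,8,9} 12
  8 to go: {0,1,4,5,6,7,8,9} 10  {1,3,4,5,6,7,8,9} 20  {2,3,4,5,6,7,8,9} 20
  if 0:a drops first: 40 orders
  if 2:y drops first: 30 orders
heap linearizations: 70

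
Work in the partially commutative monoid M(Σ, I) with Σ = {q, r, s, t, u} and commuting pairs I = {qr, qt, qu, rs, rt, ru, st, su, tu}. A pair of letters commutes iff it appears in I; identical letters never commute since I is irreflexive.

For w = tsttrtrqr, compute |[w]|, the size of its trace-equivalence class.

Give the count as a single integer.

1260

piece 0:t — minimal
piece 1:s — minimal
piece 2:t rests on {0:t}
piece 3:t rests on {2:t}
piece 4:r — minimal
piece 5:t rests on {3:t}
piece 6:r rests on {4:r}
piece 7:q rests on {1:s}
piece 8:r rests on {6:r}
minimal pieces: {0:t, 1:s, 4:r}
ways to finish when only these pieces remain (= sum over removing one remaining piece with nothing left below it):
  1 left: {5}→1  {7}→1  {8}→1
  2 left: {1,7}→1  {3,5}→1  {5,7}→2  {5,8}→2  {6,8}→1  {7,8}→2
  3 left: {1,5,7}→3  {1,7,8}→3  {2,3,5}→1  {3,5,7}→3  {3,5,8}→3  {4,6,8}→1  {5,6,8}→3  {5,7,8}→6  {6,7,8}→3
  4 left: {0,2,3,5}→1  {1,3,5,7}→6  {1,5,7,8}→12  {1,6,7,8}→6  {2,3,5,7}→4  {2,3,5,8}→4  {3,5,6,8}→6  {3,5,7,8}→12  {4,5,6,8}→4  {4,6,7,8}→4  {5,6,7,8}→12
  5 left: {0,2,3,5,7}→5  {0,2,3,5,8}→5  {1,2,3,5,7}→10  {1,3,5,7,8}→30  {1,4,6,7,8}→10  {1,5,6,7,8}→30  {2,3,5,6,8}→10  {2,3,5,7,8}→20  {3,4,5,6,8}→10  {3,5,6,7,8}→30  {4,5,6,7,8}→20
  6 left: {0,1,2,3,5,7}→15  {0,2,3,5,6,8}→15  {0,2,3,5,7,8}→30  {1,2,3,5,7,8}→60  {1,3,5,6,7,8}→90  {1,4,5,6,7,8}→60  {2,3,4,5,6,8}→20  {2,3,5,6,7,8}→60  {3,4,5,6,7,8}→60
  7 left: {0,1,2,3,5,7,8}→105  {0,2,3,4,5,6,8}→35  {0,2,3,5,6,7,8}→105  {1,2,3,5,6,7,8}→210  {1,3,4,5,6,7,8}→210  {2,3,4,5,6,7,8}→140
  placing 0:t first → 560 extensions
  placing 1:s first → 280 extensions
  placing 4:r first → 420 extensions
total linear extensions = 1260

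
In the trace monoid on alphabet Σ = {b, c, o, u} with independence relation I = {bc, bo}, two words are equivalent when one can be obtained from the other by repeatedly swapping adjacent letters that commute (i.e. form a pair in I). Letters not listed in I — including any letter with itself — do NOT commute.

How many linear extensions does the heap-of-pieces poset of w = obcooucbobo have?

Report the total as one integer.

50

#0=o has no predecessor
#1=b has no predecessor
#2=c depends on [0:o]
#3=o depends on [2:c]
#4=o depends on [3:o]
#5=u depends on [1:b, 4:o]
#6=c depends on [5:u]
#7=b depends on [5:u]
#8=o depends on [6:c]
#9=b depends on [7:b]
#10=o depends on [8:o]
sources: [0:o, 1:b]
N(rest) = Σ N(rest − s) over sources s of rest; N(one piece) = 1:
  size 1 → [9]=1  [10]=1
  size 2 → [7,9]=1  [8,10]=1  [9,10]=2
  size 3 → [6,8,10]=1  [7,9,10]=3  [8,9,10]=3
  size 4 → [6,8,9,10]=4  [7,8,9,10]=6
  size 5 → [6,7,8,9,10]=10
  size 6 → [5,6,7,8,9,10]=10
  size 7 → [1,5,6,7,8,9,10]=10  [4,5,6,7,8,9,10]=10
  size 8 → [1,4,5,6,7,8,9,10]=20  [3,4,5,6,7,8,9,10]=10
  size 9 → [1,3,4,5,6,7,8,9,10]=30  [2,3,4,5,6,7,8,9,10]=10
  first=0(o) contributes 40
  first=1(b) contributes 10
|[w]| = 50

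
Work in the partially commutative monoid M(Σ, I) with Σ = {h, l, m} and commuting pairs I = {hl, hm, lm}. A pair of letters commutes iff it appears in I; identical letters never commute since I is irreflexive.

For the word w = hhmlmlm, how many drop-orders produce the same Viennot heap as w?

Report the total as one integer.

drop 0:h onto floor
drop 1:h onto {0:h}
drop 2:m onto floor
drop 3:l onto floor
drop 4:m onto {2:m}
drop 5:l onto {3:l}
drop 6:m onto {4:m}
ground layer = {0:h, 2:m, 3:l}
drop-orders for the pieces not yet dropped (sum over which currently-grounded one goes next):
  1 to go: {1} 1  {5} 1  {6} 1
  2 to go: {0,1} 1  {1,5} 2  {1,6} 2  {3,5} 1  {4,6} 1  {5,6} 2
  3 to go: {0,1,5} 3  {0,1,6} 3  {1,3,5} 3  {1,4,6} 3  {1,5,6} 6  {2,4,6} 1  {3,5,6} 3  {4,5,6} 3
  4 to go: {0,1,3,5} 6  {0,1,4,6} 6  {0,1,5,6} 12  {1,2,4,6} 4  {1,3,5,6} 12  {1,4,5,6} 12  {2,4,5,6} 4  {3,4,5,6} 6
  5 to go: {0,1,2,4,6} 10  {0,1,3,5,6} 30  {0,1,4,5,6} 30  {1,2,4,5,6} 20  {1,3,4,5,6} 30  {2,3,4,5,6} 10
  if 0:h drops first: 60 orders
  if 2:m drops first: 90 orders
  if 3:l drops first: 60 orders
heap linearizations: 210

210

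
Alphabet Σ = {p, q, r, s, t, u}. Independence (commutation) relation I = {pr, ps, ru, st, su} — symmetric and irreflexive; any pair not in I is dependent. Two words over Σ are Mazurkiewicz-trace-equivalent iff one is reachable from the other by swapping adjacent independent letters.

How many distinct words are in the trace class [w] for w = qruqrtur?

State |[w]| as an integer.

4

piece 0:q — minimal
piece 1:r rests on {0:q}
piece 2:u rests on {0:q}
piece 3:q rests on {1:r, 2:u}
piece 4:r rests on {3:q}
piece 5:t rests on {4:r}
piece 6:u rests on {5:t}
piece 7:r rests on {5:t}
minimal pieces: {0:q}
ways to finish when only these pieces remain (= sum over removing one remaining piece with nothing left below it):
  1 left: {6}→1  {7}→1
  2 left: {6,7}→2
  3 left: {5,6,7}→2
  4 left: {4,5,6,7}→2
  5 left: {3,4,5,6,7}→2
  6 left: {1,3,4,5,6,7}→2  {2,3,4,5,6,7}→2
  placing 0:q first → 4 extensions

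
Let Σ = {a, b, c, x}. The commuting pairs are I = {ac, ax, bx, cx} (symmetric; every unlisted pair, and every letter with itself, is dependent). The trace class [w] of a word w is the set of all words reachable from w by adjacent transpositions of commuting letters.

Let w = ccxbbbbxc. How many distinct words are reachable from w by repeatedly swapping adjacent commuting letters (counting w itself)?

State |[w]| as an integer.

#0=c has no predecessor
#1=c depends on [0:c]
#2=x has no predecessor
#3=b depends on [1:c]
#4=b depends on [3:b]
#5=b depends on [4:b]
#6=b depends on [5:b]
#7=x depends on [2:x]
#8=c depends on [6:b]
sources: [0:c, 2:x]
N(rest) = Σ N(rest − s) over sources s of rest; N(one piece) = 1:
  size 1 → [7]=1  [8]=1
  size 2 → [2,7]=1  [6,8]=1  [7,8]=2
  size 3 → [2,7,8]=3  [5,6,8]=1  [6,7,8]=3
  size 4 → [2,6,7,8]=6  [4,5,6,8]=1  [5,6,7,8]=4
  size 5 → [2,5,6,7,8]=10  [3,4,5,6,8]=1  [4,5,6,7,8]=5
  size 6 → [1,3,4,5,6,8]=1  [2,4,5,6,7,8]=15  [3,4,5,6,7,8]=6
  size 7 → [0,1,3,4,5,6,8]=1  [1,3,4,5,6,7,8]=7  [2,3,4,5,6,7,8]=21
  first=0(c) contributes 28
  first=2(x) contributes 8
|[w]| = 36

36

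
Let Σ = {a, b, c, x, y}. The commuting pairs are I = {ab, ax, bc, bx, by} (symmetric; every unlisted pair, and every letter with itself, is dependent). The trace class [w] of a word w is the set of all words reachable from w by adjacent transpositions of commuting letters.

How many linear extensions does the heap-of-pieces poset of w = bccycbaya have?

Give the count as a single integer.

drop 0:b onto floor
drop 1:c onto floor
drop 2:c onto {1:c}
drop 3:y onto {2:c}
drop 4:c onto {3:y}
drop 5:b onto {0:b}
drop 6:a onto {4:c}
drop 7:y onto {6:a}
drop 8:a onto {7:y}
ground layer = {0:b, 1:c}
drop-orders for the pieces not yet dropped (sum over which currently-grounded one goes next):
  1 to go: {5} 1  {8} 1
  2 to go: {0,5} 1  {5,8} 2  {7,8} 1
  3 to go: {0,5,8} 3  {5,7,8} 3  {6,7,8} 1
  4 to go: {0,5,7,8} 6  {4,6,7,8} 1  {5,6,7,8} 4
  5 to go: {0,5,6,7,8} 10  {3,4,6,7,8} 1  {4,5,6,7,8} 5
  6 to go: {0,4,5,6,7,8} 15  {2,3,4,6,7,8} 1  {3,4,5,6,7,8} 6
  7 to go: {0,3,4,5,6,7,8} 21  {1,2,3,4,6,7,8} 1  {2,3,4,5,6,7,8} 7
  if 0:b drops first: 8 orders
  if 1:c drops first: 28 orders
heap linearizations: 36

36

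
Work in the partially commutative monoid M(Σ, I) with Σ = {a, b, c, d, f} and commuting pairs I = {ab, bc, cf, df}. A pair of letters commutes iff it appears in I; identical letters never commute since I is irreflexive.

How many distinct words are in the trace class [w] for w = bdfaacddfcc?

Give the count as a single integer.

12

#0=b has no predecessor
#1=d depends on [0:b]
#2=f depends on [0:b]
#3=a depends on [1:d, 2:f]
#4=a depends on [3:a]
#5=c depends on [4:a]
#6=d depends on [5:c]
#7=d depends on [6:d]
#8=f depends on [4:a]
#9=c depends on [7:d]
#10=c depends on [9:c]
sources: [0:b]
N(rest) = Σ N(rest − s) over sources s of rest; N(one piece) = 1:
  size 1 → [8]=1  [10]=1
  size 2 → [8,10]=2  [9,10]=1
  size 3 → [7,9,10]=1  [8,9,10]=3
  size 4 → [6,7,9,10]=1  [7,8,9,10]=4
  size 5 → [5,6,7,9,10]=1  [6,7,8,9,10]=5
  size 6 → [5,6,7,8,9,10]=6
  size 7 → [4,5,6,7,8,9,10]=6
  size 8 → [3,4,5,6,7,8,9,10]=6
  size 9 → [1,3,4,5,6,7,8,9,10]=6  [2,3,4,5,6,7,8,9,10]=6
  first=0(b) contributes 12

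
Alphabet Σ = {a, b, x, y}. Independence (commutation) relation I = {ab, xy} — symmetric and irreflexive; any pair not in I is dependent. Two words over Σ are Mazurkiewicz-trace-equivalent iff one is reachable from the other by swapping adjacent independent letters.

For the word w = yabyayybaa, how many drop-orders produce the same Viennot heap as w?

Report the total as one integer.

piece 0:y — minimal
piece 1:a rests on {0:y}
piece 2:b rests on {0:y}
piece 3:y rests on {1:a, 2:b}
piece 4:a rests on {3:y}
piece 5:y rests on {4:a}
piece 6:y rests on {5:y}
piece 7:b rests on {6:y}
piece 8:a rests on {6:y}
piece 9:a rests on {8:a}
minimal pieces: {0:y}
ways to finish when only these pieces remain (= sum over removing one remaining piece with nothing left below it):
  1 left: {7}→1  {9}→1
  2 left: {7,9}→2  {8,9}→1
  3 left: {7,8,9}→3
  4 left: {6,7,8,9}→3
  5 left: {5,6,7,8,9}→3
  6 left: {4,5,6,7,8,9}→3
  7 left: {3,4,5,6,7,8,9}→3
  8 left: {1,3,4,5,6,7,8,9}→3  {2,3,4,5,6,7,8,9}→3
  placing 0:y first → 6 extensions

6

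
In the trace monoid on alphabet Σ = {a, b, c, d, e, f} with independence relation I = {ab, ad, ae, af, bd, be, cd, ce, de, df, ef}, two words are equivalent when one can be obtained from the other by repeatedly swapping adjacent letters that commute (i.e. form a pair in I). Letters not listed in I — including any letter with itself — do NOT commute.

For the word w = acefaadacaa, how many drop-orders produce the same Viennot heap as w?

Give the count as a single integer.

#0=a has no predecessor
#1=c depends on [0:a]
#2=e has no predecessor
#3=f depends on [1:c]
#4=a depends on [1:c]
#5=a depends on [4:a]
#6=d has no predecessor
#7=a depends on [5:a]
#8=c depends on [3:f, 7:a]
#9=a depends on [8:c]
#10=a depends on [9:a]
sources: [0:a, 2:e, 6:d]
N(rest) = Σ N(rest − s) over sources s of rest; N(one piece) = 1:
  size 1 → [2]=1  [6]=1  [10]=1
  size 2 → [2,6]=2  [2,10]=2  [6,10]=2  [9,10]=1
  size 3 → [2,6,10]=6  [2,9,10]=3  [6,9,10]=3  [8,9,10]=1
  size 4 → [2,6,9,10]=12  [2,8,9,10]=4  [3,8,9,10]=1  [6,8,9,10]=4  [7,8,9,10]=1
  size 5 → [2,3,8,9,10]=5  [2,6,8,9,10]=20  [2,7,8,9,10]=5  [3,6,8,9,10]=5  [3,7,8,9,10]=2  [5,7,8,9,10]=1  [6,7,8,9,10]=5
  size 6 → [2,3,6,8,9,10]=30  [2,3,7,8,9,10]=12  [2,5,7,8,9,10]=6  [2,6,7,8,9,10]=30  [3,5,7,8,9,10]=3  [3,6,7,8,9,10]=12  [4,5,7,8,9,10]=1  [5,6,7,8,9,10]=6
  size 7 → [2,3,5,7,8,9,10]=21  [2,3,6,7,8,9,10]=84  [2,4,5,7,8,9,10]=7  [2,5,6,7,8,9,10]=42  [3,4,5,7,8,9,10]=4  [3,5,6,7,8,9,10]=21  [4,5,6,7,8,9,10]=7
  size 8 → [1,3,4,5,7,8,9,10]=4  [2,3,4,5,7,8,9,10]=32  [2,3,5,6,7,8,9,10]=168  [2,4,5,6,7,8,9,10]=56  [3,4,5,6,7,8,9,10]=32
  size 9 → [0,1,3,4,5,7,8,9,10]=4  [1,2,3,4,5,7,8,9,10]=36  [1,3,4,5,6,7,8,9,10]=36  [2,3,4,5,6,7,8,9,10]=288
  first=0(a) contributes 360
  first=2(e) contributes 40
  first=6(d) contributes 40
|[w]| = 440

440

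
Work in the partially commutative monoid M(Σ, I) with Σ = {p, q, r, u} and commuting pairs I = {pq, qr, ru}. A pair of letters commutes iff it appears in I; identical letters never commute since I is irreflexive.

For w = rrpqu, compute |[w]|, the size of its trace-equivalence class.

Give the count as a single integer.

4

#0=r has no predecessor
#1=r depends on [0:r]
#2=p depends on [1:r]
#3=q has no predecessor
#4=u depends on [2:p, 3:q]
sources: [0:r, 3:q]
N(rest) = Σ N(rest − s) over sources s of rest; N(one piece) = 1:
  size 1 → [4]=1
  size 2 → [2,4]=1  [3,4]=1
  size 3 → [1,2,4]=1  [2,3,4]=2
  first=0(r) contributes 3
  first=3(q) contributes 1
|[w]| = 4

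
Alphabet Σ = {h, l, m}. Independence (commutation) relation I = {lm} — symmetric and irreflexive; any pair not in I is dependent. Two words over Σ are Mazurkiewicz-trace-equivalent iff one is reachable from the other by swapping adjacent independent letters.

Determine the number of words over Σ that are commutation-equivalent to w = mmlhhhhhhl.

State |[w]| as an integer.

#0=m has no predecessor
#1=m depends on [0:m]
#2=l has no predecessor
#3=h depends on [1:m, 2:l]
#4=h depends on [3:h]
#5=h depends on [4:h]
#6=h depends on [5:h]
#7=h depends on [6:h]
#8=h depends on [7:h]
#9=l depends on [8:h]
sources: [0:m, 2:l]
N(rest) = Σ N(rest − s) over sources s of rest; N(one piece) = 1:
  size 1 → [9]=1
  size 2 → [8,9]=1
  size 3 → [7,8,9]=1
  size 4 → [6,7,8,9]=1
  size 5 → [5,6,7,8,9]=1
  size 6 → [4,5,6,7,8,9]=1
  size 7 → [3,4,5,6,7,8,9]=1
  size 8 → [1,3,4,5,6,7,8,9]=1  [2,3,4,5,6,7,8,9]=1
  first=0(m) contributes 2
  first=2(l) contributes 1
|[w]| = 3

3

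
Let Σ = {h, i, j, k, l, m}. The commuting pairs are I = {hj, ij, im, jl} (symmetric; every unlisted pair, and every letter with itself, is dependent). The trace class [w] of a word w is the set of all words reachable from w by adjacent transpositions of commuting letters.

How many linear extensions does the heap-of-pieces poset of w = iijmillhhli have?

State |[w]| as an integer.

#0=i has no predecessor
#1=i depends on [0:i]
#2=j has no predecessor
#3=m depends on [2:j]
#4=i depends on [1:i]
#5=l depends on [3:m, 4:i]
#6=l depends on [5:l]
#7=h depends on [6:l]
#8=h depends on [7:h]
#9=l depends on [8:h]
#10=i depends on [9:l]
sources: [0:i, 2:j]
N(rest) = Σ N(rest − s) over sources s of rest; N(one piece) = 1:
  size 1 → [10]=1
  size 2 → [9,10]=1
  size 3 → [8,9,10]=1
  size 4 → [7,8,9,10]=1
  size 5 → [6,7,8,9,10]=1
  size 6 → [5,6,7,8,9,10]=1
  size 7 → [3,5,6,7,8,9,10]=1  [4,5,6,7,8,9,10]=1
  size 8 → [1,4,5,6,7,8,9,10]=1  [2,3,5,6,7,8,9,10]=1  [3,4,5,6,7,8,9,10]=2
  size 9 → [0,1,4,5,6,7,8,9,10]=1  [1,3,4,5,6,7,8,9,10]=3  [2,3,4,5,6,7,8,9,10]=3
  first=0(i) contributes 6
  first=2(j) contributes 4
|[w]| = 10

10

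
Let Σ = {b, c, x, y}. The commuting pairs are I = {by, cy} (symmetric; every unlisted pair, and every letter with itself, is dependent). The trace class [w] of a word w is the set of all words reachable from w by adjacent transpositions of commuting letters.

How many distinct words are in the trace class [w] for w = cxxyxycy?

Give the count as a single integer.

3

0(c) covers ∅
1(x) covers 0:c
2(x) covers 1:x
3(y) covers 2:x
4(x) covers 3:y
5(y) covers 4:x
6(c) covers 4:x
7(y) covers 5:y
floor of heap: 0:c
completions by unplaced set U, small U first (add the entries for U minus each lowest piece of U):
  |U|=1: {6}:1  {7}:1
  |U|=2: {5,7}:1  {6,7}:2
  |U|=3: {5,6,7}:3
  |U|=4: {4,5,6,7}:3
  |U|=5: {3,4,5,6,7}:3
  |U|=6: {2,3,4,5,6,7}:3
  start at 0(c): 3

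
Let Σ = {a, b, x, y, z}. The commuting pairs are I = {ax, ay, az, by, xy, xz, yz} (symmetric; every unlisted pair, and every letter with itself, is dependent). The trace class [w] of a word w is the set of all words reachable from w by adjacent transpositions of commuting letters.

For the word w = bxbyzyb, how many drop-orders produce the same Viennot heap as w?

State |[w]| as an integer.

21

piece 0:b — minimal
piece 1:x rests on {0:b}
piece 2:b rests on {1:x}
piece 3:y — minimal
piece 4:z rests on {2:b}
piece 5:y rests on {3:y}
piece 6:b rests on {4:z}
minimal pieces: {0:b, 3:y}
ways to finish when only these pieces remain (= sum over removing one remaining piece with nothing left below it):
  1 left: {5}→1  {6}→1
  2 left: {3,5}→1  {4,6}→1  {5,6}→2
  3 left: {2,4,6}→1  {3,5,6}→3  {4,5,6}→3
  4 left: {1,2,4,6}→1  {2,4,5,6}→4  {3,4,5,6}→6
  5 left: {0,1,2,4,6}→1  {1,2,4,5,6}→5  {2,3,4,5,6}→10
  placing 0:b first → 15 extensions
  placing 3:y first → 6 extensions
total linear extensions = 21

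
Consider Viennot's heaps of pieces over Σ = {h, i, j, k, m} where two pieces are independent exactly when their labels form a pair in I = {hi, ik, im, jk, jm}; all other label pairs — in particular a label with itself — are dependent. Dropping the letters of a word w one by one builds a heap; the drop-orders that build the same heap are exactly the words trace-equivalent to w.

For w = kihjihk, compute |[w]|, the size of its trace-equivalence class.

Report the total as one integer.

9

drop 0:k onto floor
drop 1:i onto floor
drop 2:h onto {0:k}
drop 3:j onto {1:i, 2:h}
drop 4:i onto {3:j}
drop 5:h onto {3:j}
drop 6:k onto {5:h}
ground layer = {0:k, 1:i}
drop-orders for the pieces not yet dropped (sum over which currently-grounded one goes next):
  1 to go: {4} 1  {6} 1
  2 to go: {4,6} 2  {5,6} 1
  3 to go: {4,5,6} 3
  4 to go: {3,4,5,6} 3
  5 to go: {1,3,4,5,6} 3  {2,3,4,5,6} 3
  if 0:k drops first: 6 orders
  if 1:i drops first: 3 orders
heap linearizations: 9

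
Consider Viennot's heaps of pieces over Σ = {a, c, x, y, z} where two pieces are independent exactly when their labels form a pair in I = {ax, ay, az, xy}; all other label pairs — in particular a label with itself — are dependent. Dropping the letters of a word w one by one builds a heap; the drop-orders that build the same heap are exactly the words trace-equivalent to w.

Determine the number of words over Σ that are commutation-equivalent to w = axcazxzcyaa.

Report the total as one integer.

24

#0=a has no predecessor
#1=x has no predecessor
#2=c depends on [0:a, 1:x]
#3=a depends on [2:c]
#4=z depends on [2:c]
#5=x depends on [4:z]
#6=z depends on [5:x]
#7=c depends on [3:a, 6:z]
#8=y depends on [7:c]
#9=a depends on [7:c]
#10=a depends on [9:a]
sources: [0:a, 1:x]
N(rest) = Σ N(rest − s) over sources s of rest; N(one piece) = 1:
  size 1 → [8]=1  [10]=1
  size 2 → [8,10]=2  [9,10]=1
  size 3 → [8,9,10]=3
  size 4 → [7,8,9,10]=3
  size 5 → [3,7,8,9,10]=3  [6,7,8,9,10]=3
  size 6 → [3,6,7,8,9,10]=6  [5,6,7,8,9,10]=3
  size 7 → [3,5,6,7,8,9,10]=9  [4,5,6,7,8,9,10]=3
  size 8 → [3,4,5,6,7,8,9,10]=12
  size 9 → [2,3,4,5,6,7,8,9,10]=12
  first=0(a) contributes 12
  first=1(x) contributes 12
|[w]| = 24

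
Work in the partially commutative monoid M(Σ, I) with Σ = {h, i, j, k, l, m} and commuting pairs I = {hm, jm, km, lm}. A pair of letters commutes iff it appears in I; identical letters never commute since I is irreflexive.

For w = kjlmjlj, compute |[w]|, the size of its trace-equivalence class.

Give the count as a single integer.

7

piece 0:k — minimal
piece 1:j rests on {0:k}
piece 2:l rests on {1:j}
piece 3:m — minimal
piece 4:j rests on {2:l}
piece 5:l rests on {4:j}
piece 6:j rests on {5:l}
minimal pieces: {0:k, 3:m}
ways to finish when only these pieces remain (= sum over removing one remaining piece with nothing left below it):
  1 left: {3}→1  {6}→1
  2 left: {3,6}→2  {5,6}→1
  3 left: {3,5,6}→3  {4,5,6}→1
  4 left: {2,4,5,6}→1  {3,4,5,6}→4
  5 left: {1,2,4,5,6}→1  {2,3,4,5,6}→5
  placing 0:k first → 6 extensions
  placing 3:m first → 1 extensions
total linear extensions = 7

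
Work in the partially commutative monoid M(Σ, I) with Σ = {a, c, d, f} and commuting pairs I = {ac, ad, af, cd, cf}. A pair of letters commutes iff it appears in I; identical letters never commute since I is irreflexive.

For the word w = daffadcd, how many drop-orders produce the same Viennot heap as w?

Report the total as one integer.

168

#0=d has no predecessor
#1=a has no predecessor
#2=f depends on [0:d]
#3=f depends on [2:f]
#4=a depends on [1:a]
#5=d depends on [3:f]
#6=c has no predecessor
#7=d depends on [5:d]
sources: [0:d, 1:a, 6:c]
N(rest) = Σ N(rest − s) over sources s of rest; N(one piece) = 1:
  size 1 → [4]=1  [6]=1  [7]=1
  size 2 → [1,4]=1  [4,6]=2  [4,7]=2  [5,7]=1  [6,7]=2
  size 3 → [1,4,6]=3  [1,4,7]=3  [3,5,7]=1  [4,5,7]=3  [4,6,7]=6  [5,6,7]=3
  size 4 → [1,4,5,7]=6  [1,4,6,7]=12  [2,3,5,7]=1  [3,4,5,7]=4  [3,5,6,7]=4  [4,5,6,7]=12
  size 5 → [0,2,3,5,7]=1  [1,3,4,5,7]=10  [1,4,5,6,7]=30  [2,3,4,5,7]=5  [2,3,5,6,7]=5  [3,4,5,6,7]=20
  size 6 → [0,2,3,4,5,7]=6  [0,2,3,5,6,7]=6  [1,2,3,4,5,7]=15  [1,3,4,5,6,7]=60  [2,3,4,5,6,7]=30
  first=0(d) contributes 105
  first=1(a) contributes 42
  first=6(c) contributes 21
|[w]| = 168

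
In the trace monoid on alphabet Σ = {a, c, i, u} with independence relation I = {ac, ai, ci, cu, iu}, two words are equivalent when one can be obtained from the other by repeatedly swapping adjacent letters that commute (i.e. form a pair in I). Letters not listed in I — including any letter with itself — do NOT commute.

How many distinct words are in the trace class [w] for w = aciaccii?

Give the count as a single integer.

piece 0:a — minimal
piece 1:c — minimal
piece 2:i — minimal
piece 3:a rests on {0:a}
piece 4:c rests on {1:c}
piece 5:c rests on {4:c}
piece 6:i rests on {2:i}
piece 7:i rests on {6:i}
minimal pieces: {0:a, 1:c, 2:i}
ways to finish when only these pieces remain (= sum over removing one remaining piece with nothing left below it):
  1 left: {3}→1  {5}→1  {7}→1
  2 left: {0,3}→1  {3,5}→2  {3,7}→2  {4,5}→1  {5,7}→2  {6,7}→1
  3 left: {0,3,5}→3  {0,3,7}→3  {1,4,5}→1  {2,6,7}→1  {3,4,5}→3  {3,5,7}→6  {3,6,7}→3  {4,5,7}→3  {5,6,7}→3
  4 left: {0,3,4,5}→6  {0,3,5,7}→12  {0,3,6,7}→6  {1,3,4,5}→4  {1,4,5,7}→4  {2,3,6,7}→4  {2,5,6,7}→4  {3,4,5,7}→12  {3,5,6,7}→12  {4,5,6,7}→6
  5 left: {0,1,3,4,5}→10  {0,2,3,6,7}→10  {0,3,4,5,7}→30  {0,3,5,6,7}→30  {1,3,4,5,7}→20  {1,4,5,6,7}→10  {2,3,5,6,7}→20  {2,4,5,6,7}→10  {3,4,5,6,7}→30
  6 left: {0,1,3,4,5,7}→60  {0,2,3,5,6,7}→60  {0,3,4,5,6,7}→90  {1,2,4,5,6,7}→20  {1,3,4,5,6,7}→60  {2,3,4,5,6,7}→60
  placing 0:a first → 140 extensions
  placing 1:c first → 210 extensions
  placing 2:i first → 210 extensions
total linear extensions = 560

560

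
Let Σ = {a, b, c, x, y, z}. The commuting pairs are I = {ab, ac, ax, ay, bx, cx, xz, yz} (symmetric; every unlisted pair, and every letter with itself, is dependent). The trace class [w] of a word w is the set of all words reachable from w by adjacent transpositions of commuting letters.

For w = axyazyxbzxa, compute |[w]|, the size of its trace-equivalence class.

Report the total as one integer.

piece 0:a — minimal
piece 1:x — minimal
piece 2:y rests on {1:x}
piece 3:a rests on {0:a}
piece 4:z rests on {3:a}
piece 5:y rests on {2:y}
piece 6:x rests on {5:y}
piece 7:b rests on {4:z, 5:y}
piece 8:z rests on {7:b}
piece 9:x rests on {6:x}
piece 10:a rests on {8:z}
minimal pieces: {0:a, 1:x}
ways to finish when only these pieces remain (= sum over removing one remaining piece with nothing left below it):
  1 left: {9}→1  {10}→1
  2 left: {6,9}→1  {8,10}→1  {9,10}→2
  3 left: {6,9,10}→3  {7,8,10}→1  {8,9,10}→3
  4 left: {4,7,8,10}→1  {6,8,9,10}→6  {7,8,9,10}→4
  5 left: {3,4,7,8,10}→1  {4,7,8,9,10}→5  {6,7,8,9,10}→10
  6 left: {0,3,4,7,8,10}→1  {3,4,7,8,9,10}→6  {4,6,7,8,9,10}→15  {5,6,7,8,9,10}→10
  7 left: {0,3,4,7,8,9,10}→7  {2,5,6,7,8,9,10}→10  {3,4,6,7,8,9,10}→21  {4,5,6,7,8,9,10}→25
  8 left: {0,3,4,6,7,8,9,10}→28  {1,2,5,6,7,8,9,10}→10  {2,4,5,6,7,8,9,10}→35  {3,4,5,6,7,8,9,10}→46
  9 left: {0,3,4,5,6,7,8,9,10}→74  {1,2,4,5,6,7,8,9,10}→45  {2,3,4,5,6,7,8,9,10}→81
  placing 0:a first → 126 extensions
  placing 1:x first → 155 extensions
total linear extensions = 281

281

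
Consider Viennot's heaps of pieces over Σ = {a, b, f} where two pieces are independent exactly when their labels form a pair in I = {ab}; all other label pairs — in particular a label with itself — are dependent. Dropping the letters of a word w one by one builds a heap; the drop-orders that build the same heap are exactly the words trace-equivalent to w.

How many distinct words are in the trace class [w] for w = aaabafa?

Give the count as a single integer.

drop 0:a onto floor
drop 1:a onto {0:a}
drop 2:a onto {1:a}
drop 3:b onto floor
drop 4:a onto {2:a}
drop 5:f onto {3:b, 4:a}
drop 6:a onto {5:f}
ground layer = {0:a, 3:b}
drop-orders for the pieces not yet dropped (sum over which currently-grounded one goes next):
  1 to go: {6} 1
  2 to go: {5,6} 1
  3 to go: {3,5,6} 1  {4,5,6} 1
  4 to go: {2,4,5,6} 1  {3,4,5,6} 2
  5 to go: {1,2,4,5,6} 1  {2,3,4,5,6} 3
  if 0:a drops first: 4 orders
  if 3:b drops first: 1 orders
heap linearizations: 5

5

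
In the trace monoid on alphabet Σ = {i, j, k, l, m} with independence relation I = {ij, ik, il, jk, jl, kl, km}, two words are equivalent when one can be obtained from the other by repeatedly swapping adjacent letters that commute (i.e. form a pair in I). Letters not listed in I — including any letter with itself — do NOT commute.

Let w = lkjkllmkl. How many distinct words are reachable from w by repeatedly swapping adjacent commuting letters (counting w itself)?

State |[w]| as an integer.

336

#0=l has no predecessor
#1=k has no predecessor
#2=j has no predecessor
#3=k depends on [1:k]
#4=l depends on [0:l]
#5=l depends on [4:l]
#6=m depends on [2:j, 5:l]
#7=k depends on [3:k]
#8=l depends on [6:m]
sources: [0:l, 1:k, 2:j]
N(rest) = Σ N(rest − s) over sources s of rest; N(one piece) = 1:
  size 1 → [7]=1  [8]=1
  size 2 → [3,7]=1  [6,8]=1  [7,8]=2
  size 3 → [1,3,7]=1  [2,6,8]=1  [3,7,8]=3  [5,6,8]=1  [6,7,8]=3
  size 4 → [1,3,7,8]=4  [2,5,6,8]=2  [2,6,7,8]=4  [3,6,7,8]=6  [4,5,6,8]=1  [5,6,7,8]=4
  size 5 → [0,4,5,6,8]=1  [1,3,6,7,8]=10  [2,3,6,7,8]=10  [2,4,5,6,8]=3  [2,5,6,7,8]=10  [3,5,6,7,8]=10  [4,5,6,7,8]=5
  size 6 → [0,2,4,5,6,8]=4  [0,4,5,6,7,8]=6  [1,2,3,6,7,8]=20  [1,3,5,6,7,8]=20  [2,3,5,6,7,8]=30  [2,4,5,6,7,8]=18  [3,4,5,6,7,8]=15
  size 7 → [0,2,4,5,6,7,8]=28  [0,3,4,5,6,7,8]=21  [1,2,3,5,6,7,8]=70  [1,3,4,5,6,7,8]=35  [2,3,4,5,6,7,8]=63
  first=0(l) contributes 168
  first=1(k) contributes 112
  first=2(j) contributes 56
|[w]| = 336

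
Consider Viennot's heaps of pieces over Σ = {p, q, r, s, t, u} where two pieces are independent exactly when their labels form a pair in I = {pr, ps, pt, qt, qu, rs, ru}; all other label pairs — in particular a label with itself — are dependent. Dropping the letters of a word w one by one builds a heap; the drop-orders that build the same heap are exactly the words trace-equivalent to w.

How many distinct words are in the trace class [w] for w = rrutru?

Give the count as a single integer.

piece 0:r — minimal
piece 1:r rests on {0:r}
piece 2:u — minimal
piece 3:t rests on {1:r, 2:u}
piece 4:r rests on {3:t}
piece 5:u rests on {3:t}
minimal pieces: {0:r, 2:u}
ways to finish when only these pieces remain (= sum over removing one remaining piece with nothing left below it):
  1 left: {4}→1  {5}→1
  2 left: {4,5}→2
  3 left: {3,4,5}→2
  4 left: {1,3,4,5}→2  {2,3,4,5}→2
  placing 0:r first → 4 extensions
  placing 2:u first → 2 extensions
total linear extensions = 6

6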